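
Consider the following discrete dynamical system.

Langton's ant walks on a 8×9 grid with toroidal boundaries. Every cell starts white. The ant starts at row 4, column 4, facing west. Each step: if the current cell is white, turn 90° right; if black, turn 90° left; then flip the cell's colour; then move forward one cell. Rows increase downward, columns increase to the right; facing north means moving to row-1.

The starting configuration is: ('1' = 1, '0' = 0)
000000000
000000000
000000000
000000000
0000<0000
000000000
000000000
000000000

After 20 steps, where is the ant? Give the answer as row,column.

6,6

gen 0: 000000000
000000000
000000000
000000000
0000<0000
000000000
000000000
000000000
gen 1: 000000000
000000000
000000000
0000^0000
000010000
000000000
000000000
000000000
gen 2: 000000000
000000000
000000000
00001>000
000010000
000000000
000000000
000000000
gen 3: 000000000
000000000
000000000
000011000
00001v000
000000000
000000000
000000000
gen 4: 000000000
000000000
000000000
000011000
0000<1000
000000000
000000000
000000000
gen 5: 000000000
000000000
000000000
000011000
000001000
0000v0000
000000000
000000000
gen 6: 000000000
000000000
000000000
000011000
000001000
000<10000
000000000
000000000
gen 7: 000000000
000000000
000000000
000011000
000^01000
000110000
000000000
000000000
gen 8: 000000000
000000000
000000000
000011000
0001>1000
000110000
000000000
000000000
gen 9: 000000000
000000000
000000000
000011000
000111000
0001v0000
000000000
000000000
gen 10: 000000000
000000000
000000000
000011000
000111000
00010>000
000000000
000000000
gen 11: 000000000
000000000
000000000
000011000
000111000
000101000
00000v000
000000000
gen 12: 000000000
000000000
000000000
000011000
000111000
000101000
0000<1000
000000000
gen 13: 000000000
000000000
000000000
000011000
000111000
0001^1000
000011000
000000000
gen 14: 000000000
000000000
000000000
000011000
000111000
00011>000
000011000
000000000
gen 15: 000000000
000000000
000000000
000011000
00011^000
000110000
000011000
000000000
gen 16: 000000000
000000000
000000000
000011000
0001<0000
000110000
000011000
000000000
gen 17: 000000000
000000000
000000000
000011000
000100000
0001v0000
000011000
000000000
gen 18: 000000000
000000000
000000000
000011000
000100000
00010>000
000011000
000000000
gen 19: 000000000
000000000
000000000
000011000
000100000
000101000
00001v000
000000000
gen 20: 000000000
000000000
000000000
000011000
000100000
000101000
000010>00
000000000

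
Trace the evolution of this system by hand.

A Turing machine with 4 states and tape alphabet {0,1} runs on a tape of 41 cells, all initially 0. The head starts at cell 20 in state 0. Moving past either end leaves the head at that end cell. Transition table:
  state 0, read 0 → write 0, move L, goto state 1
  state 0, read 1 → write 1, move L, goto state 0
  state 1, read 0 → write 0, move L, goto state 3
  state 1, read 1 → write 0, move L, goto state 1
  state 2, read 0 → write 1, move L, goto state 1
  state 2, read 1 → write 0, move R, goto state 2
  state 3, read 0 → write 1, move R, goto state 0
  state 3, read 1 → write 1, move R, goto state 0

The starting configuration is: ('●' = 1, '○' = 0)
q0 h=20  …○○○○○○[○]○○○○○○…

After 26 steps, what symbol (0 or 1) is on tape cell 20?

0

[0] q0 h=20  …○○○○○○[○]○○○○○○…
[1] q1 h=19  …○○○○○○[○]○○○○○○…
[2] q3 h=18  …○○○○○○[○]○○○○○○…
[3] q0 h=19  …○○○○○●[○]○○○○○○…
[4] q1 h=18  …○○○○○○[●]○○○○○○…
[5] q1 h=17  …○○○○○○[○]○○○○○○…
[6] q3 h=16  …○○○○○○[○]○○○○○○…
[7] q0 h=17  …○○○○○●[○]○○○○○○…
[8] q1 h=16  …○○○○○○[●]○○○○○○…
[9] q1 h=15  …○○○○○○[○]○○○○○○…
[10] q3 h=14  …○○○○○○[○]○○○○○○…
[11] q0 h=15  …○○○○○●[○]○○○○○○…
[12] q1 h=14  …○○○○○○[●]○○○○○○…
[13] q1 h=13  …○○○○○○[○]○○○○○○…
[14] q3 h=12  …○○○○○○[○]○○○○○○…
[15] q0 h=13  …○○○○○●[○]○○○○○○…
[16] q1 h=12  …○○○○○○[●]○○○○○○…
[17] q1 h=11  …○○○○○○[○]○○○○○○…
[18] q3 h=10  …○○○○○○[○]○○○○○○…
[19] q0 h=11  …○○○○○●[○]○○○○○○…
[20] q1 h=10  …○○○○○○[●]○○○○○○…
[21] q1 h= 9  …○○○○○○[○]○○○○○○…
[22] q3 h= 8  …○○○○○○[○]○○○○○○…
[23] q0 h= 9  …○○○○○●[○]○○○○○○…
[24] q1 h= 8  …○○○○○○[●]○○○○○○…
[25] q1 h= 7  …○○○○○○[○]○○○○○○…
[26] q3 h= 6  |○○○○○○[○]○○○○○○…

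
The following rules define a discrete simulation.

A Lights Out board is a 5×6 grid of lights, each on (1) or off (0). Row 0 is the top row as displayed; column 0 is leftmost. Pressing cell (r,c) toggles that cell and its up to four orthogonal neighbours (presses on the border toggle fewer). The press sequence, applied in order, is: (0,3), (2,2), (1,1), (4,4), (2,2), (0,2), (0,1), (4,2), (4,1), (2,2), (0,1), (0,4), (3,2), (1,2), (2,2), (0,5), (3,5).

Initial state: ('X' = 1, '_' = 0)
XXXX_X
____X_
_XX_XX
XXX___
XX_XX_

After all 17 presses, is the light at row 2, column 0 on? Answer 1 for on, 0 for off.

0

t=0: XXXX_X
____X_
_XX_XX
XXX___
XX_XX_
t=1: XX__XX
___XX_
_XX_XX
XXX___
XX_XX_
t=2: XX__XX
__XXX_
___XXX
XX____
XX_XX_
t=3: X___XX
XX_XX_
_X_XXX
XX____
XX_XX_
t=4: X___XX
XX_XX_
_X_XXX
XX__X_
XX___X
t=5: X___XX
XXXXX_
__X_XX
XXX_X_
XX___X
t=6: XXXXXX
XX_XX_
__X_XX
XXX_X_
XX___X
t=7: ___XXX
X__XX_
__X_XX
XXX_X_
XX___X
t=8: ___XXX
X__XX_
__X_XX
XX__X_
X_XX_X
t=9: ___XXX
X__XX_
__X_XX
X___X_
_X_X_X
t=10: ___XXX
X_XXX_
_X_XXX
X_X_X_
_X_X_X
t=11: XXXXXX
XXXXX_
_X_XXX
X_X_X_
_X_X_X
t=12: XXX___
XXXX__
_X_XXX
X_X_X_
_X_X_X
t=13: XXX___
XXXX__
_XXXXX
XX_XX_
_XXX_X
t=14: XX____
X_____
_X_XXX
XX_XX_
_XXX_X
t=15: XX____
X_X___
__X_XX
XXXXX_
_XXX_X
t=16: XX__XX
X_X__X
__X_XX
XXXXX_
_XXX_X
t=17: XX__XX
X_X__X
__X_X_
XXXX_X
_XXX__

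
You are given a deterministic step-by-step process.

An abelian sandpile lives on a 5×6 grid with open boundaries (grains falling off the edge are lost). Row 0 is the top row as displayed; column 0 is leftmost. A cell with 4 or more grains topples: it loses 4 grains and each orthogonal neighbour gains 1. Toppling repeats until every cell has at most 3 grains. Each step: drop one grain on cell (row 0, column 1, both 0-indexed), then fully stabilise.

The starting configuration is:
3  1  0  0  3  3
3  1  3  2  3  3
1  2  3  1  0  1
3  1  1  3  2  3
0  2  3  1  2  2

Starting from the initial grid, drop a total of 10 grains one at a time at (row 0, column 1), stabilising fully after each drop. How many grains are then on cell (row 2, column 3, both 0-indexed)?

0) 3  1  0  0  3  3
3  1  3  2  3  3
1  2  3  1  0  1
3  1  1  3  2  3
0  2  3  1  2  2
1) 3  2  0  0  3  3
3  1  3  2  3  3
1  2  3  1  0  1
3  1  1  3  2  3
0  2  3  1  2  2
2) 3  3  0  0  3  3
3  1  3  2  3  3
1  2  3  1  0  1
3  1  1  3  2  3
0  2  3  1  2  2
3) 1  1  1  0  3  3
0  3  3  2  3  3
2  2  3  1  0  1
3  1  1  3  2  3
0  2  3  1  2  2
4) 1  2  1  0  3  3
0  3  3  2  3  3
2  2  3  1  0  1
3  1  1  3  2  3
0  2  3  1  2  2
5) 1  3  1  0  3  3
0  3  3  2  3  3
2  2  3  1  0  1
3  1  1  3  2  3
0  2  3  1  2  2
6) 2  1  3  0  3  3
1  2  1  3  3  3
3  0  1  2  0  1
3  2  2  3  2  3
0  2  3  1  2  2
7) 2  2  3  0  3  3
1  2  1  3  3  3
3  0  1  2  0  1
3  2  2  3  2  3
0  2  3  1  2  2
8) 2  3  3  0  3  3
1  2  1  3  3  3
3  0  1  2  0  1
3  2  2  3  2  3
0  2  3  1  2  2
9) 3  1  0  1  3  3
1  3  2  3  3  3
3  0  1  2  0  1
3  2  2  3  2  3
0  2  3  1  2  2
10) 3  2  0  1  3  3
1  3  2  3  3  3
3  0  1  2  0  1
3  2  2  3  2  3
0  2  3  1  2  2

2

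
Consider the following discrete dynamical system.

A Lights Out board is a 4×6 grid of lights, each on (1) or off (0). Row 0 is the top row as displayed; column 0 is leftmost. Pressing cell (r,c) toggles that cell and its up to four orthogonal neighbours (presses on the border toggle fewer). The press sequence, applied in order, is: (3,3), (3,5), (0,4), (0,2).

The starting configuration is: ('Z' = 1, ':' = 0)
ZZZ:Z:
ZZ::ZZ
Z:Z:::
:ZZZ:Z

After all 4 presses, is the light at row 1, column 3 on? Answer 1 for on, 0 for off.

0

gen 0: ZZZ:Z:
ZZ::ZZ
Z:Z:::
:ZZZ:Z
gen 1: ZZZ:Z:
ZZ::ZZ
Z:ZZ::
:Z::ZZ
gen 2: ZZZ:Z:
ZZ::ZZ
Z:ZZ:Z
:Z::::
gen 3: ZZZZ:Z
ZZ:::Z
Z:ZZ:Z
:Z::::
gen 4: Z::::Z
ZZZ::Z
Z:ZZ:Z
:Z::::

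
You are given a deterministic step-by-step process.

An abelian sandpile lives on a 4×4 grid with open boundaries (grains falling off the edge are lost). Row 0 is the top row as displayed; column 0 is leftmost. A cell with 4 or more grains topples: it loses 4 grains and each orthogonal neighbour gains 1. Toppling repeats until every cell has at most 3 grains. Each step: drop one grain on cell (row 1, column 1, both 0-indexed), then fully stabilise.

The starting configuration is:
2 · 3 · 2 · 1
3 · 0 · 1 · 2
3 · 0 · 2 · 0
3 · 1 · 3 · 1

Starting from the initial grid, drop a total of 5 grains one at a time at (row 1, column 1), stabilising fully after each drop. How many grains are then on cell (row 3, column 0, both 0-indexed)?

gen 0: 2 · 3 · 2 · 1
3 · 0 · 1 · 2
3 · 0 · 2 · 0
3 · 1 · 3 · 1
gen 1: 2 · 3 · 2 · 1
3 · 1 · 1 · 2
3 · 0 · 2 · 0
3 · 1 · 3 · 1
gen 2: 2 · 3 · 2 · 1
3 · 2 · 1 · 2
3 · 0 · 2 · 0
3 · 1 · 3 · 1
gen 3: 2 · 3 · 2 · 1
3 · 3 · 1 · 2
3 · 0 · 2 · 0
3 · 1 · 3 · 1
gen 4: 0 · 1 · 3 · 1
2 · 2 · 2 · 2
1 · 2 · 2 · 0
0 · 2 · 3 · 1
gen 5: 0 · 1 · 3 · 1
2 · 3 · 2 · 2
1 · 2 · 2 · 0
0 · 2 · 3 · 1

0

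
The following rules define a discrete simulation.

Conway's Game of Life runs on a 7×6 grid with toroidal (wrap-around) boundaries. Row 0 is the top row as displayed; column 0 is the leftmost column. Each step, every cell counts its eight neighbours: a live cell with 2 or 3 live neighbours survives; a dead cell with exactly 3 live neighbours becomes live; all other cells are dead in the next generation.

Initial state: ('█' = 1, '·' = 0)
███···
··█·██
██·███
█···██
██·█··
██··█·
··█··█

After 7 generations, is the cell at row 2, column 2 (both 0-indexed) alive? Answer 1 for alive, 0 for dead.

0) ███···
··█·██
██·███
█···██
██·█··
██··█·
··█··█
1) █·█·█·
······
·██···
······
··██··
···██·
··██·█
2) ·██·██
··██··
······
·█·█··
··███·
······
·██··█
3) ····██
·████·
···█··
···██·
··███·
·█··█·
·█████
4) ······
··█··█
······
······
··█··█
██····
·██···
5) ·██···
······
······
······
██····
█·····
███···
6) █·█···
······
······
······
██····
··█··█
█·█···
7) ······
······
······
······
██····
··█··█
█·██·█

0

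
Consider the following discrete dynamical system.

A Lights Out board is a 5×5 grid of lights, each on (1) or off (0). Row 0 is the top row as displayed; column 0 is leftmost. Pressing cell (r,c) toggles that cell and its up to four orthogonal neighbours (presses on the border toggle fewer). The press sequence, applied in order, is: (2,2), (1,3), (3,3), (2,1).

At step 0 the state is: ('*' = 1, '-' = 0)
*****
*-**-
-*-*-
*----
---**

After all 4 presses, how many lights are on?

15

gen 0: *****
*-**-
-*-*-
*----
---**
gen 1: *****
*--*-
--*--
*-*--
---**
gen 2: ***-*
*-*-*
--**-
*-*--
---**
gen 3: ***-*
*-*-*
--*--
*--**
----*
gen 4: ***-*
***-*
**---
**-**
----*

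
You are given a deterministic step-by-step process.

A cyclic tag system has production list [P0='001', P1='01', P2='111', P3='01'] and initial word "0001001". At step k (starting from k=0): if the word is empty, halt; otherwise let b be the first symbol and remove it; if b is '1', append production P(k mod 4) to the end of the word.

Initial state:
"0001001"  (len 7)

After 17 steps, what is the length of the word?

t=0: "0001001"  (len 7)
t=1: "001001"  (len 6)
t=2: "01001"  (len 5)
t=3: "1001"  (len 4)
t=4: "00101"  (len 5)
t=5: "0101"  (len 4)
t=6: "101"  (len 3)
t=7: "01111"  (len 5)
t=8: "1111"  (len 4)
t=9: "111001"  (len 6)
t=10: "1100101"  (len 7)
t=11: "100101111"  (len 9)
t=12: "0010111101"  (len 10)
t=13: "010111101"  (len 9)
t=14: "10111101"  (len 8)
t=15: "0111101111"  (len 10)
t=16: "111101111"  (len 9)
t=17: "11101111001"  (len 11)

11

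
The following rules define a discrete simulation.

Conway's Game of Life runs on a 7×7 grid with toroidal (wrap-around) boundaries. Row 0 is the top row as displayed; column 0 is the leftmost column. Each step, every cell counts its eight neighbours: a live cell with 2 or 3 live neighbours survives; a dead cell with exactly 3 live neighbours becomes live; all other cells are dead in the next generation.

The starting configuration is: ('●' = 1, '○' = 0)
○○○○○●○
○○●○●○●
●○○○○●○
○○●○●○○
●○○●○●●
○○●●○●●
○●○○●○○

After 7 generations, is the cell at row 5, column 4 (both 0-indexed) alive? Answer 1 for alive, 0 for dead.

0

0) ○○○○○●○
○○●○●○●
●○○○○●○
○○●○●○○
●○○●○●●
○○●●○●●
○●○○●○○
1) ○○○●●●○
○○○○●○●
○●○○●●●
●●○●●○○
●●○○○○○
○●●●○○○
○○●●●○●
2) ○○●○○○●
●○○○○○●
○●●○○○●
○○○●●○○
○○○○●○○
○○○○●○○
○●○○○○○
3) ○●○○○○●
○○●○○●●
○●●●○●●
○○●●●●○
○○○○●●○
○○○○○○○
○○○○○○○
4) ●○○○○●●
○○○●●○○
●●○○○○○
○●○○○○○
○○○○○●○
○○○○○○○
○○○○○○○
5) ○○○○●●●
○●○○●●○
●●●○○○○
●●○○○○○
○○○○○○○
○○○○○○○
○○○○○○●
6) ●○○○●○●
○●●●●○○
○○●○○○●
●○●○○○○
○○○○○○○
○○○○○○○
○○○○○○●
7) ●●●○●○●
○●●○●○●
●○○○○○○
○●○○○○○
○○○○○○○
○○○○○○○
●○○○○●●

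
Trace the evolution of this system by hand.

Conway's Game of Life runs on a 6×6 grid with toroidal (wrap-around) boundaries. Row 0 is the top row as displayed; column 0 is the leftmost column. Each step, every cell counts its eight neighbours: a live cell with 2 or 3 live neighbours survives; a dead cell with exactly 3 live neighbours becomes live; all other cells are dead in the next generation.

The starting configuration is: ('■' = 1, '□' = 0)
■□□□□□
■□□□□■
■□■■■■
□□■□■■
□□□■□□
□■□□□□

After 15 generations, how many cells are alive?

0) ■□□□□□
■□□□□■
■□■■■■
□□■□■■
□□□■□□
□■□□□□
1) ■■□□□■
□□□■□□
□□■□□□
■■■□□□
□□■■■□
□□□□□□
2) ■□□□□□
■■■□□□
□□■■□□
□□□□□□
□□■■□□
■■■■■■
3) □□□□■□
■□■■□□
□□■■□□
□□□□□□
■□□□□■
■□□□■■
4) ■■□□■□
□■■□■□
□■■■□□
□□□□□□
■□□□■□
■□□□■□
5) ■□■□■□
□□□□■■
□■□■□□
□■■■□□
□□□□□□
■□□■■□
6) ■■□□□□
■■■□■■
■■□■□□
□■□■□□
□■□□■□
□■□■■□
7) □□□□□□
□□□■■□
□□□■□□
□■□■■□
■■□□■□
□■□■■■
8) □□■□□■
□□□■■□
□□□□□□
■■□■■■
□■□□□□
□■■■■■
9) ■■□□□■
□□□■■□
■□■□□□
■■■□■■
□□□□□□
□■□■■■
10) □■□□□□
□□■■■□
■□■□□□
■□■■□■
□□□□□□
□■■□■■
11) ■■□□□■
□□■■□□
■□□□□□
■□■■□■
□□□□□□
■■■□□□
12) □□□■□■
□□■□□■
■□□□■■
■■□□□■
□□□■□■
□□■□□■
13) ■□■■□■
□□□■□□
□□□□■□
□■□□□□
□■■□□■
■□■■□■
14) ■□□□□■
□□■■□■
□□□□□□
■■■□□□
□□□■■■
□□□□□□
15) ■□□□■■
■□□□■■
■□□■□□
■■■■■■
■■■■■■
■□□□□□

21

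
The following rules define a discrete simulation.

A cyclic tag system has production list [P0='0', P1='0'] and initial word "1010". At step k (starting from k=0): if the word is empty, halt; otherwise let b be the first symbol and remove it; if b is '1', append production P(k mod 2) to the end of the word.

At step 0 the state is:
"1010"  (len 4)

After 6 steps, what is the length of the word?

k=0  "1010"  (len 4)
k=1  "0100"  (len 4)
k=2  "100"  (len 3)
k=3  "000"  (len 3)
k=4  "00"  (len 2)
k=5  "0"  (len 1)
k=6  (halted — word empty)

0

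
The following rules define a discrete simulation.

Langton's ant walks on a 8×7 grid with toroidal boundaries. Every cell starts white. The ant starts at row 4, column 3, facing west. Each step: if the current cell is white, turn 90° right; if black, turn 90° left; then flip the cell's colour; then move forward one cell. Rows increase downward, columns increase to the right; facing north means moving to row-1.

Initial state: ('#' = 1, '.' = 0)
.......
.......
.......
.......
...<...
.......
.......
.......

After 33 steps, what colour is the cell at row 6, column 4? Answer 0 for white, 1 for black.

0) .......
.......
.......
.......
...<...
.......
.......
.......
1) .......
.......
.......
...^...
...#...
.......
.......
.......
2) .......
.......
.......
...#>..
...#...
.......
.......
.......
3) .......
.......
.......
...##..
...#v..
.......
.......
.......
4) .......
.......
.......
...##..
...<#..
.......
.......
.......
5) .......
.......
.......
...##..
....#..
...v...
.......
.......
6) .......
.......
.......
...##..
....#..
..<#...
.......
.......
7) .......
.......
.......
...##..
..^.#..
..##...
.......
.......
8) .......
.......
.......
...##..
..#>#..
..##...
.......
.......
9) .......
.......
.......
...##..
..###..
..#v...
.......
.......
10) .......
.......
.......
...##..
..###..
..#.>..
.......
.......
11) .......
.......
.......
...##..
..###..
..#.#..
....v..
.......
12) .......
.......
.......
...##..
..###..
..#.#..
...<#..
.......
13) .......
.......
.......
...##..
..###..
..#^#..
...##..
.......
14) .......
.......
.......
...##..
..###..
..##>..
...##..
.......
15) .......
.......
.......
...##..
..##^..
..##...
...##..
.......
16) .......
.......
.......
...##..
..#<...
..##...
...##..
.......
17) .......
.......
.......
...##..
..#....
..#v...
...##..
.......
18) .......
.......
.......
...##..
..#....
..#.>..
...##..
.......
19) .......
.......
.......
...##..
..#....
..#.#..
...#v..
.......
20) .......
.......
.......
...##..
..#....
..#.#..
...#.>.
.......
21) .......
.......
.......
...##..
..#....
..#.#..
...#.#.
.....v.
22) .......
.......
.......
...##..
..#....
..#.#..
...#.#.
....<#.
23) .......
.......
.......
...##..
..#....
..#.#..
...#^#.
....##.
24) .......
.......
.......
...##..
..#....
..#.#..
...##>.
....##.
25) .......
.......
.......
...##..
..#....
..#.#^.
...##..
....##.
26) .......
.......
.......
...##..
..#....
..#.##>
...##..
....##.
27) .......
.......
.......
...##..
..#....
..#.###
...##.v
....##.
28) .......
.......
.......
...##..
..#....
..#.###
...##<#
....##.
29) .......
.......
.......
...##..
..#....
..#.#^#
...####
....##.
30) .......
.......
.......
...##..
..#....
..#.<.#
...####
....##.
31) .......
.......
.......
...##..
..#....
..#...#
...#v##
....##.
32) .......
.......
.......
...##..
..#....
..#...#
...#.>#
....##.
33) .......
.......
.......
...##..
..#....
..#..^#
...#..#
....##.

0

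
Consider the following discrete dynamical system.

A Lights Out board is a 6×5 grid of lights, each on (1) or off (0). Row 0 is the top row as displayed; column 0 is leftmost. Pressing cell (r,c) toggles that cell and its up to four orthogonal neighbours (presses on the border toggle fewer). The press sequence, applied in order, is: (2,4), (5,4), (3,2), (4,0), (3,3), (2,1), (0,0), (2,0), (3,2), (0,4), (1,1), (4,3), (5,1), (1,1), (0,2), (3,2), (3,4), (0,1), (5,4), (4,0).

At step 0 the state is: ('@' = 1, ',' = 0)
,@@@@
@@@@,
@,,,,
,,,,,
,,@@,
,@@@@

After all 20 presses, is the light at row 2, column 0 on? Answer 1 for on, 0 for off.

[0] ,@@@@
@@@@,
@,,,,
,,,,,
,,@@,
,@@@@
[1] ,@@@@
@@@@@
@,,@@
,,,,@
,,@@,
,@@@@
[2] ,@@@@
@@@@@
@,,@@
,,,,@
,,@@@
,@@,,
[3] ,@@@@
@@@@@
@,@@@
,@@@@
,,,@@
,@@,,
[4] ,@@@@
@@@@@
@,@@@
@@@@@
@@,@@
@@@,,
[5] ,@@@@
@@@@@
@,@,@
@@,,,
@@,,@
@@@,,
[6] ,@@@@
@,@@@
,@,,@
@,,,,
@@,,@
@@@,,
[7] @,@@@
,,@@@
,@,,@
@,,,,
@@,,@
@@@,,
[8] @,@@@
@,@@@
@,,,@
,,,,,
@@,,@
@@@,,
[9] @,@@@
@,@@@
@,@,@
,@@@,
@@@,@
@@@,,
[10] @,@,,
@,@@,
@,@,@
,@@@,
@@@,@
@@@,,
[11] @@@,,
,@,@,
@@@,@
,@@@,
@@@,@
@@@,,
[12] @@@,,
,@,@,
@@@,@
,@@,,
@@,@,
@@@@,
[13] @@@,,
,@,@,
@@@,@
,@@,,
@,,@,
,,,@,
[14] @,@,,
@,@@,
@,@,@
,@@,,
@,,@,
,,,@,
[15] @@,@,
@,,@,
@,@,@
,@@,,
@,,@,
,,,@,
[16] @@,@,
@,,@,
@,,,@
,,,@,
@,@@,
,,,@,
[17] @@,@,
@,,@,
@,,,,
,,,,@
@,@@@
,,,@,
[18] ,,@@,
@@,@,
@,,,,
,,,,@
@,@@@
,,,@,
[19] ,,@@,
@@,@,
@,,,,
,,,,@
@,@@,
,,,,@
[20] ,,@@,
@@,@,
@,,,,
@,,,@
,@@@,
@,,,@

1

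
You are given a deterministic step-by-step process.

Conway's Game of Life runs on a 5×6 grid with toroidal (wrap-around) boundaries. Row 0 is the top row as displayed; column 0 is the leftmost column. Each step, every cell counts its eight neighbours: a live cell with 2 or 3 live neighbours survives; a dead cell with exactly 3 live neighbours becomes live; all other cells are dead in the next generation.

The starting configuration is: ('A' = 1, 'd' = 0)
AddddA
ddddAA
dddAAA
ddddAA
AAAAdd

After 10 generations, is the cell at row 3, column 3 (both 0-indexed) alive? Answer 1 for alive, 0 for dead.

step 0: AddddA
ddddAA
dddAAA
ddddAA
AAAAdd
step 1: ddAAdd
dddAdd
AddAdd
dAdddd
dAAAdd
step 2: dAddAd
dddAAd
ddAddd
AAdAdd
dAdAdd
step 3: ddddAd
ddAAAd
dAAdAd
AAdAdd
dAdAAd
step 4: dddddA
dAAdAA
AdddAA
AddddA
AAdAAA
step 5: dddddd
dAdAdd
dddAdd
dddAdd
dAdddd
step 6: ddAddd
ddAddd
dddAAd
ddAddd
dddddd
step 7: dddddd
ddAddd
ddAAdd
dddAdd
dddddd
step 8: dddddd
ddAAdd
ddAAdd
ddAAdd
dddddd
step 9: dddddd
ddAAdd
dAddAd
ddAAdd
dddddd
step 10: dddddd
ddAAdd
dAddAd
ddAAdd
dddddd

1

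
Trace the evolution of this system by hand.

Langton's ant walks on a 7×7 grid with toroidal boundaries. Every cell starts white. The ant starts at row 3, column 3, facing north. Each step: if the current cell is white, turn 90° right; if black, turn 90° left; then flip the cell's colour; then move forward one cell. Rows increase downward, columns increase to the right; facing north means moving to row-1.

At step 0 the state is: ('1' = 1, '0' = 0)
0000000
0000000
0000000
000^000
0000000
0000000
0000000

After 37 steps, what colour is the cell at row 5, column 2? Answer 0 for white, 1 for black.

t=0: 0000000
0000000
0000000
000^000
0000000
0000000
0000000
t=1: 0000000
0000000
0000000
0001>00
0000000
0000000
0000000
t=2: 0000000
0000000
0000000
0001100
0000v00
0000000
0000000
t=3: 0000000
0000000
0000000
0001100
000<100
0000000
0000000
t=4: 0000000
0000000
0000000
000^100
0001100
0000000
0000000
t=5: 0000000
0000000
0000000
00<0100
0001100
0000000
0000000
t=6: 0000000
0000000
00^0000
0010100
0001100
0000000
0000000
t=7: 0000000
0000000
001>000
0010100
0001100
0000000
0000000
t=8: 0000000
0000000
0011000
001v100
0001100
0000000
0000000
t=9: 0000000
0000000
0011000
00<1100
0001100
0000000
0000000
t=10: 0000000
0000000
0011000
0001100
00v1100
0000000
0000000
t=11: 0000000
0000000
0011000
0001100
0<11100
0000000
0000000
t=12: 0000000
0000000
0011000
0^01100
0111100
0000000
0000000
t=13: 0000000
0000000
0011000
01>1100
0111100
0000000
0000000
t=14: 0000000
0000000
0011000
0111100
01v1100
0000000
0000000
t=15: 0000000
0000000
0011000
0111100
010>100
0000000
0000000
t=16: 0000000
0000000
0011000
011^100
0100100
0000000
0000000
t=17: 0000000
0000000
0011000
01<0100
0100100
0000000
0000000
t=18: 0000000
0000000
0011000
0100100
01v0100
0000000
0000000
t=19: 0000000
0000000
0011000
0100100
0<10100
0000000
0000000
t=20: 0000000
0000000
0011000
0100100
0010100
0v00000
0000000
t=21: 0000000
0000000
0011000
0100100
0010100
<100000
0000000
t=22: 0000000
0000000
0011000
0100100
^010100
1100000
0000000
t=23: 0000000
0000000
0011000
0100100
1>10100
1100000
0000000
t=24: 0000000
0000000
0011000
0100100
1110100
1v00000
0000000
t=25: 0000000
0000000
0011000
0100100
1110100
10>0000
0000000
t=26: 0000000
0000000
0011000
0100100
1110100
1010000
00v0000
t=27: 0000000
0000000
0011000
0100100
1110100
1010000
0<10000
t=28: 0000000
0000000
0011000
0100100
1110100
1^10000
0110000
t=29: 0000000
0000000
0011000
0100100
1110100
11>0000
0110000
t=30: 0000000
0000000
0011000
0100100
11^0100
1100000
0110000
t=31: 0000000
0000000
0011000
0100100
1<00100
1100000
0110000
t=32: 0000000
0000000
0011000
0100100
1000100
1v00000
0110000
t=33: 0000000
0000000
0011000
0100100
1000100
10>0000
0110000
t=34: 0000000
0000000
0011000
0100100
1000100
1010000
01v0000
t=35: 0000000
0000000
0011000
0100100
1000100
1010000
010>000
t=36: 000v000
0000000
0011000
0100100
1000100
1010000
0101000
t=37: 00<1000
0000000
0011000
0100100
1000100
1010000
0101000

1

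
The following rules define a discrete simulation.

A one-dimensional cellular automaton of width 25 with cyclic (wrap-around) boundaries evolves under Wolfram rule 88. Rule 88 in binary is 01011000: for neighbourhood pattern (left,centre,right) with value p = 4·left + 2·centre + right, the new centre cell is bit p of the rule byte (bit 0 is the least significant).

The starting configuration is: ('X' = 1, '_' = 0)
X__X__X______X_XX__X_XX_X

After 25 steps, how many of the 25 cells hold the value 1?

8

step 0: X__X__X______X_XX__X_XX_X
step 1: XX__X__X_______XXX___XX_X
step 2: _XX__X__X______X_XX__XX_X
step 3: _XXX__X__X_______XXX_XX__
step 4: _X_XX__X__X______X_X_XXX_
step 5: ___XXX__X__X_________X_XX
step 6: X__X_XX__X__X__________XX
step 7: XX___XXX__X__X_________X_
step 8: XXX__X_XX__X__X__________
step 9: X_XX___XXX__X__X_________
step 10: __XXX__X_XX__X__X________
step 11: __X_XX___XXX__X__X_______
step 12: ____XXX__X_XX__X__X______
step 13: ____X_XX___XXX__X__X_____
step 14: ______XXX__X_XX__X__X____
step 15: ______X_XX___XXX__X__X___
step 16: ________XXX__X_XX__X__X__
step 17: ________X_XX___XXX__X__X_
step 18: __________XXX__X_XX__X__X
step 19: X_________X_XX___XXX__X__
step 20: _X__________XXX__X_XX__X_
step 21: __X_________X_XX___XXX__X
step 22: X__X__________XXX__X_XX__
step 23: _X__X_________X_XX___XXX_
step 24: __X__X__________XXX__X_XX
step 25: X__X__X_________X_XX___XX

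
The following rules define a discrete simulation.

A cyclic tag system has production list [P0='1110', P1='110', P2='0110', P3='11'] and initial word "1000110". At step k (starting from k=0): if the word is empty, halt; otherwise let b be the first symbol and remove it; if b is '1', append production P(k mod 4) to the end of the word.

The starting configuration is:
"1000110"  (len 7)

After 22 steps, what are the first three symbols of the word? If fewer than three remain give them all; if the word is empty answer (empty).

101

[0] "1000110"  (len 7)
[1] "0001101110"  (len 10)
[2] "001101110"  (len 9)
[3] "01101110"  (len 8)
[4] "1101110"  (len 7)
[5] "1011101110"  (len 10)
[6] "011101110110"  (len 12)
[7] "11101110110"  (len 11)
[8] "110111011011"  (len 12)
[9] "101110110111110"  (len 15)
[10] "01110110111110110"  (len 17)
[11] "1110110111110110"  (len 16)
[12] "11011011111011011"  (len 17)
[13] "10110111110110111110"  (len 20)
[14] "0110111110110111110110"  (len 22)
[15] "110111110110111110110"  (len 21)
[16] "1011111011011111011011"  (len 22)
[17] "0111110110111110110111110"  (len 25)
[18] "111110110111110110111110"  (len 24)
[19] "111101101111101101111100110"  (len 27)
[20] "1110110111110110111110011011"  (len 28)
[21] "1101101111101101111100110111110"  (len 31)
[22] "101101111101101111100110111110110"  (len 33)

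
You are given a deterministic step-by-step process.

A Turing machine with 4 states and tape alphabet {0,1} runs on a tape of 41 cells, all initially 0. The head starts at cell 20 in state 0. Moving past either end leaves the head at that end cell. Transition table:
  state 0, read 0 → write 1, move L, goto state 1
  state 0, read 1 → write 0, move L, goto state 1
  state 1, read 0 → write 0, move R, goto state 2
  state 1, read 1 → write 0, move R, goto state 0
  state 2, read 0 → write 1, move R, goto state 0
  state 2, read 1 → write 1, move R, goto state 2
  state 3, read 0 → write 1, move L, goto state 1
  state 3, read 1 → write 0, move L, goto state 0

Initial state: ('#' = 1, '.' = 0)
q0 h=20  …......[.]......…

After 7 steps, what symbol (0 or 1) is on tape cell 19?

0

[0] q0 h=20  …......[.]......…
[1] q1 h=19  …......[.]#.....…
[2] q2 h=20  …......[#]......…
[3] q2 h=21  ….....#[.]......…
[4] q0 h=22  …....##[.]......…
[5] q1 h=21  ….....#[#]#.....…
[6] q0 h=22  …....#.[#]......…
[7] q1 h=21  ….....#[.]......…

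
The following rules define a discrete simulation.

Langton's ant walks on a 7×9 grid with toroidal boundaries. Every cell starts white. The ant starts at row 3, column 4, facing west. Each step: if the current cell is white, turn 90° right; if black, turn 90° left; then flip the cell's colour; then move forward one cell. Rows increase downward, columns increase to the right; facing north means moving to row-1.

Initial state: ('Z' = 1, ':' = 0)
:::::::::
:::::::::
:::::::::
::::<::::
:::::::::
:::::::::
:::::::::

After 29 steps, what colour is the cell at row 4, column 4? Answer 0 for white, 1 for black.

0) :::::::::
:::::::::
:::::::::
::::<::::
:::::::::
:::::::::
:::::::::
1) :::::::::
:::::::::
::::^::::
::::Z::::
:::::::::
:::::::::
:::::::::
2) :::::::::
:::::::::
::::Z>:::
::::Z::::
:::::::::
:::::::::
:::::::::
3) :::::::::
:::::::::
::::ZZ:::
::::Zv:::
:::::::::
:::::::::
:::::::::
4) :::::::::
:::::::::
::::ZZ:::
::::<Z:::
:::::::::
:::::::::
:::::::::
5) :::::::::
:::::::::
::::ZZ:::
:::::Z:::
::::v::::
:::::::::
:::::::::
6) :::::::::
:::::::::
::::ZZ:::
:::::Z:::
:::<Z::::
:::::::::
:::::::::
7) :::::::::
:::::::::
::::ZZ:::
:::^:Z:::
:::ZZ::::
:::::::::
:::::::::
8) :::::::::
:::::::::
::::ZZ:::
:::Z>Z:::
:::ZZ::::
:::::::::
:::::::::
9) :::::::::
:::::::::
::::ZZ:::
:::ZZZ:::
:::Zv::::
:::::::::
:::::::::
10) :::::::::
:::::::::
::::ZZ:::
:::ZZZ:::
:::Z:>:::
:::::::::
:::::::::
11) :::::::::
:::::::::
::::ZZ:::
:::ZZZ:::
:::Z:Z:::
:::::v:::
:::::::::
12) :::::::::
:::::::::
::::ZZ:::
:::ZZZ:::
:::Z:Z:::
::::<Z:::
:::::::::
13) :::::::::
:::::::::
::::ZZ:::
:::ZZZ:::
:::Z^Z:::
::::ZZ:::
:::::::::
14) :::::::::
:::::::::
::::ZZ:::
:::ZZZ:::
:::ZZ>:::
::::ZZ:::
:::::::::
15) :::::::::
:::::::::
::::ZZ:::
:::ZZ^:::
:::ZZ::::
::::ZZ:::
:::::::::
16) :::::::::
:::::::::
::::ZZ:::
:::Z<::::
:::ZZ::::
::::ZZ:::
:::::::::
17) :::::::::
:::::::::
::::ZZ:::
:::Z:::::
:::Zv::::
::::ZZ:::
:::::::::
18) :::::::::
:::::::::
::::ZZ:::
:::Z:::::
:::Z:>:::
::::ZZ:::
:::::::::
19) :::::::::
:::::::::
::::ZZ:::
:::Z:::::
:::Z:Z:::
::::Zv:::
:::::::::
20) :::::::::
:::::::::
::::ZZ:::
:::Z:::::
:::Z:Z:::
::::Z:>::
:::::::::
21) :::::::::
:::::::::
::::ZZ:::
:::Z:::::
:::Z:Z:::
::::Z:Z::
::::::v::
22) :::::::::
:::::::::
::::ZZ:::
:::Z:::::
:::Z:Z:::
::::Z:Z::
:::::<Z::
23) :::::::::
:::::::::
::::ZZ:::
:::Z:::::
:::Z:Z:::
::::Z^Z::
:::::ZZ::
24) :::::::::
:::::::::
::::ZZ:::
:::Z:::::
:::Z:Z:::
::::ZZ>::
:::::ZZ::
25) :::::::::
:::::::::
::::ZZ:::
:::Z:::::
:::Z:Z^::
::::ZZ:::
:::::ZZ::
26) :::::::::
:::::::::
::::ZZ:::
:::Z:::::
:::Z:ZZ>:
::::ZZ:::
:::::ZZ::
27) :::::::::
:::::::::
::::ZZ:::
:::Z:::::
:::Z:ZZZ:
::::ZZ:v:
:::::ZZ::
28) :::::::::
:::::::::
::::ZZ:::
:::Z:::::
:::Z:ZZZ:
::::ZZ<Z:
:::::ZZ::
29) :::::::::
:::::::::
::::ZZ:::
:::Z:::::
:::Z:Z^Z:
::::ZZZZ:
:::::ZZ::

0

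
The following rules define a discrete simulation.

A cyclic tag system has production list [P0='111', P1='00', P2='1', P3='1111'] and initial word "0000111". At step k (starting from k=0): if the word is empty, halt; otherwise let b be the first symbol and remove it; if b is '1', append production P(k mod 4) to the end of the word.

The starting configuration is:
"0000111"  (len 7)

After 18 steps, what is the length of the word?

19

t=0: "0000111"  (len 7)
t=1: "000111"  (len 6)
t=2: "00111"  (len 5)
t=3: "0111"  (len 4)
t=4: "111"  (len 3)
t=5: "11111"  (len 5)
t=6: "111100"  (len 6)
t=7: "111001"  (len 6)
t=8: "110011111"  (len 9)
t=9: "10011111111"  (len 11)
t=10: "001111111100"  (len 12)
t=11: "01111111100"  (len 11)
t=12: "1111111100"  (len 10)
t=13: "111111100111"  (len 12)
t=14: "1111110011100"  (len 13)
t=15: "1111100111001"  (len 13)
t=16: "1111001110011111"  (len 16)
t=17: "111001110011111111"  (len 18)
t=18: "1100111001111111100"  (len 19)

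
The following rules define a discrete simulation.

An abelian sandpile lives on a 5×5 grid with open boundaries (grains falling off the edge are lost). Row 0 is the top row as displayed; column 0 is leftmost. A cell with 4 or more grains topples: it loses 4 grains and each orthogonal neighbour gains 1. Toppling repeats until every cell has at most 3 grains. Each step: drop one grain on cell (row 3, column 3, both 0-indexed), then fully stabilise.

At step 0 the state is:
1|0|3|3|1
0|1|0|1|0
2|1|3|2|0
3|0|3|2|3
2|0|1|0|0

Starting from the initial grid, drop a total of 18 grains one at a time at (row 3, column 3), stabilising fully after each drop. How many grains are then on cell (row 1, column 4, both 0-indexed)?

step 0: 1|0|3|3|1
0|1|0|1|0
2|1|3|2|0
3|0|3|2|3
2|0|1|0|0
step 1: 1|0|3|3|1
0|1|0|1|0
2|1|3|2|0
3|0|3|3|3
2|0|1|0|0
step 2: 1|0|3|3|1
0|1|1|2|0
2|2|1|0|2
3|1|1|3|0
2|0|2|1|1
step 3: 1|0|3|3|1
0|1|1|2|0
2|2|1|1|2
3|1|2|0|1
2|0|2|2|1
step 4: 1|0|3|3|1
0|1|1|2|0
2|2|1|1|2
3|1|2|1|1
2|0|2|2|1
step 5: 1|0|3|3|1
0|1|1|2|0
2|2|1|1|2
3|1|2|2|1
2|0|2|2|1
step 6: 1|0|3|3|1
0|1|1|2|0
2|2|1|1|2
3|1|2|3|1
2|0|2|2|1
step 7: 1|0|3|3|1
0|1|1|2|0
2|2|1|2|2
3|1|3|0|2
2|0|2|3|1
step 8: 1|0|3|3|1
0|1|1|2|0
2|2|1|2|2
3|1|3|1|2
2|0|2|3|1
step 9: 1|0|3|3|1
0|1|1|2|0
2|2|1|2|2
3|1|3|2|2
2|0|2|3|1
step 10: 1|0|3|3|1
0|1|1|2|0
2|2|1|2|2
3|1|3|3|2
2|0|2|3|1
step 11: 1|0|3|3|1
0|1|1|2|0
2|2|2|3|2
3|2|1|2|3
2|1|0|1|2
step 12: 1|0|3|3|1
0|1|1|2|0
2|2|2|3|2
3|2|1|3|3
2|1|0|1|2
step 13: 1|0|3|3|1
0|1|1|3|1
2|2|3|1|0
3|2|2|2|1
2|1|0|2|3
step 14: 1|0|3|3|1
0|1|1|3|1
2|2|3|1|0
3|2|2|3|1
2|1|0|2|3
step 15: 1|0|3|3|1
0|1|1|3|1
2|2|3|2|0
3|2|3|0|2
2|1|0|3|3
step 16: 1|0|3|3|1
0|1|1|3|1
2|2|3|2|0
3|2|3|1|2
2|1|0|3|3
step 17: 1|0|3|3|1
0|1|1|3|1
2|2|3|2|0
3|2|3|2|2
2|1|0|3|3
step 18: 1|0|3|3|1
0|1|1|3|1
2|2|3|2|0
3|2|3|3|2
2|1|0|3|3

1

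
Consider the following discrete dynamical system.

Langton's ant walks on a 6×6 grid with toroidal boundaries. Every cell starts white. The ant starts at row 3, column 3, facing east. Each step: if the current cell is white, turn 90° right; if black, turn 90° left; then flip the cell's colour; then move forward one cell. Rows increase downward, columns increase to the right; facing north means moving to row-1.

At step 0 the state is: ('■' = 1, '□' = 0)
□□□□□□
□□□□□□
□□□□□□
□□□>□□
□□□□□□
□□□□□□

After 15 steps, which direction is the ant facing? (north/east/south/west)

[0] □□□□□□
□□□□□□
□□□□□□
□□□>□□
□□□□□□
□□□□□□
[1] □□□□□□
□□□□□□
□□□□□□
□□□■□□
□□□v□□
□□□□□□
[2] □□□□□□
□□□□□□
□□□□□□
□□□■□□
□□<■□□
□□□□□□
[3] □□□□□□
□□□□□□
□□□□□□
□□^■□□
□□■■□□
□□□□□□
[4] □□□□□□
□□□□□□
□□□□□□
□□■>□□
□□■■□□
□□□□□□
[5] □□□□□□
□□□□□□
□□□^□□
□□■□□□
□□■■□□
□□□□□□
[6] □□□□□□
□□□□□□
□□□■>□
□□■□□□
□□■■□□
□□□□□□
[7] □□□□□□
□□□□□□
□□□■■□
□□■□v□
□□■■□□
□□□□□□
[8] □□□□□□
□□□□□□
□□□■■□
□□■<■□
□□■■□□
□□□□□□
[9] □□□□□□
□□□□□□
□□□^■□
□□■■■□
□□■■□□
□□□□□□
[10] □□□□□□
□□□□□□
□□<□■□
□□■■■□
□□■■□□
□□□□□□
[11] □□□□□□
□□^□□□
□□■□■□
□□■■■□
□□■■□□
□□□□□□
[12] □□□□□□
□□■>□□
□□■□■□
□□■■■□
□□■■□□
□□□□□□
[13] □□□□□□
□□■■□□
□□■v■□
□□■■■□
□□■■□□
□□□□□□
[14] □□□□□□
□□■■□□
□□<■■□
□□■■■□
□□■■□□
□□□□□□
[15] □□□□□□
□□■■□□
□□□■■□
□□v■■□
□□■■□□
□□□□□□

south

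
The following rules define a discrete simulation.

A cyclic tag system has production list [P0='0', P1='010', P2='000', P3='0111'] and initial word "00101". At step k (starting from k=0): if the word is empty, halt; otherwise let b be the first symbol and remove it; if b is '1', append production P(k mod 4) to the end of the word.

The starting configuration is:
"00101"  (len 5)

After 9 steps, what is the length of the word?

0

gen 0: "00101"  (len 5)
gen 1: "0101"  (len 4)
gen 2: "101"  (len 3)
gen 3: "01000"  (len 5)
gen 4: "1000"  (len 4)
gen 5: "0000"  (len 4)
gen 6: "000"  (len 3)
gen 7: "00"  (len 2)
gen 8: "0"  (len 1)
gen 9: (halted — word empty)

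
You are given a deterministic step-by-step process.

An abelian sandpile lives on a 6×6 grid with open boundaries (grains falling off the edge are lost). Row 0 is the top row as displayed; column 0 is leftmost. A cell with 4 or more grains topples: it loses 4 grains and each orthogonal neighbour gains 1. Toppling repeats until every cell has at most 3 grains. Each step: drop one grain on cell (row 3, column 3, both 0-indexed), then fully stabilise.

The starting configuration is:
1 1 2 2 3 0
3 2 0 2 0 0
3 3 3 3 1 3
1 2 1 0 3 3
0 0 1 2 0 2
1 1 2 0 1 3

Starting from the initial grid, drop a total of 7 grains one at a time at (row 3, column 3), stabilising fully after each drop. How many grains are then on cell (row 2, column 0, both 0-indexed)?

1

gen 0: 1 1 2 2 3 0
3 2 0 2 0 0
3 3 3 3 1 3
1 2 1 0 3 3
0 0 1 2 0 2
1 1 2 0 1 3
gen 1: 1 1 2 2 3 0
3 2 0 2 0 0
3 3 3 3 1 3
1 2 1 1 3 3
0 0 1 2 0 2
1 1 2 0 1 3
gen 2: 1 1 2 2 3 0
3 2 0 2 0 0
3 3 3 3 1 3
1 2 1 2 3 3
0 0 1 2 0 2
1 1 2 0 1 3
gen 3: 1 1 2 2 3 0
3 2 0 2 0 0
3 3 3 3 1 3
1 2 1 3 3 3
0 0 1 2 0 2
1 1 2 0 1 3
gen 4: 2 2 2 2 3 0
1 0 2 3 1 1
1 2 1 2 0 1
2 3 3 2 2 1
0 0 1 3 1 3
1 1 2 0 1 3
gen 5: 2 2 2 2 3 0
1 0 2 3 1 1
1 2 1 2 0 1
2 3 3 3 2 1
0 0 1 3 1 3
1 1 2 0 1 3
gen 6: 2 2 2 2 3 0
1 0 2 3 1 1
1 3 2 3 0 1
3 0 1 2 3 1
0 1 3 0 2 3
1 1 2 1 1 3
gen 7: 2 2 2 2 3 0
1 0 2 3 1 1
1 3 2 3 0 1
3 0 1 3 3 1
0 1 3 0 2 3
1 1 2 1 1 3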